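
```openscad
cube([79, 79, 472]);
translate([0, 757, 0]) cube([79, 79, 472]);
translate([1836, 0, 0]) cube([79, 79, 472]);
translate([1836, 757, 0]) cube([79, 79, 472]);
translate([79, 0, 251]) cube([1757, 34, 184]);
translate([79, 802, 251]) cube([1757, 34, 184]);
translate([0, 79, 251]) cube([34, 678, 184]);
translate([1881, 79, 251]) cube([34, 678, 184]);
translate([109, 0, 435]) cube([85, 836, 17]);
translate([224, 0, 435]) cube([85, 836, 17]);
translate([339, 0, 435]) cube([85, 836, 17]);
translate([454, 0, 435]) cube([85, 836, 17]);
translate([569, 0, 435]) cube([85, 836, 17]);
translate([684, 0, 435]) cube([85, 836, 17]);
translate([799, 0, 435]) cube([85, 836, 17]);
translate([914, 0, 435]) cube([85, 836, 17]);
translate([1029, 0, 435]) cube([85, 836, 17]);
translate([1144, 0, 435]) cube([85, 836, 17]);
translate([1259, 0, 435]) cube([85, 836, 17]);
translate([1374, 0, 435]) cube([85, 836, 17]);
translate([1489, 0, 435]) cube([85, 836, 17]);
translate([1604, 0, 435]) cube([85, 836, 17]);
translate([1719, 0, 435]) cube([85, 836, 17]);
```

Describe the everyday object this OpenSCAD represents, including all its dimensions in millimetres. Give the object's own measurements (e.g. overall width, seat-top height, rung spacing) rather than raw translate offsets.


A bed frame 1915 mm long (x) by 836 mm wide (y). Four 79×79 mm corner posts, 472 mm tall, at the corners of the footprint. Four rails of 34 mm thickness and 184 mm height run between adjacent posts with their undersides at z = 251 mm, their outer faces flush with the outside of the frame (the two x-running rails run between the posts' inner faces; the two y-running rails run between the posts' inner faces). 15 slats, each 85 mm wide (x) and 17 mm thick, lie across the top of the two x-running rails, running the full 836 mm width of the frame in y; along x they sit between the end posts with a 30 mm gap after the −x posts and between neighbouring slats, leaving 32 mm before the +x posts.


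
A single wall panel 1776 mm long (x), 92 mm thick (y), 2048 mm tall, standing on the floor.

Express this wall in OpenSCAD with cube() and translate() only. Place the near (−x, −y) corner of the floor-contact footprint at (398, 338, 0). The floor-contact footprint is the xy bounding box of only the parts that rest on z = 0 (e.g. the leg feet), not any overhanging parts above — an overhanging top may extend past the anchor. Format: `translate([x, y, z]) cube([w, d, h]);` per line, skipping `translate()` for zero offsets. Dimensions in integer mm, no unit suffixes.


translate([398, 338, 0]) cube([1776, 92, 2048]);


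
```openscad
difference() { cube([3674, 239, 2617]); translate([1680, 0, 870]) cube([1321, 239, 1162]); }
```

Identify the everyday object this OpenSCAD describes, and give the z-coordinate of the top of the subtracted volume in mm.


A wall with a window opening. The window head height is 2032 mm.

A wall with a rectangular opening subtracted — a window. Sill at z = 870, opening 1162 mm tall, so the head is at 870 + 1162 = 2032 mm.


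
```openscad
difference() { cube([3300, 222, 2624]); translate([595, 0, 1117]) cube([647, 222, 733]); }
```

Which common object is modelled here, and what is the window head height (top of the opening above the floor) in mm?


A wall with a window opening. The window head height is 1850 mm.

A wall with a rectangular opening subtracted — a window. Sill at z = 1117, opening 733 mm tall, so the head is at 1117 + 733 = 1850 mm.


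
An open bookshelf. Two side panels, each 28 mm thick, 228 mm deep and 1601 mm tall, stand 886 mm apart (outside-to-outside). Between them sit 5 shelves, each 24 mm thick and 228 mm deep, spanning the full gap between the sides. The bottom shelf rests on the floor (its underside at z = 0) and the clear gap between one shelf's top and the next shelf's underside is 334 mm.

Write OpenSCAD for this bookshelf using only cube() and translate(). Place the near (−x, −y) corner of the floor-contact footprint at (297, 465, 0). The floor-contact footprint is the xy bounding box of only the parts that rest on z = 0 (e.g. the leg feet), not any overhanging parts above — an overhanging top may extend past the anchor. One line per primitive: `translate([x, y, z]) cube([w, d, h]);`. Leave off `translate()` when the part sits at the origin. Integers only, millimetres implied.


translate([297, 465, 0]) cube([28, 228, 1601]);
translate([1155, 465, 0]) cube([28, 228, 1601]);
translate([325, 465, 0]) cube([830, 228, 24]);
translate([325, 465, 358]) cube([830, 228, 24]);
translate([325, 465, 716]) cube([830, 228, 24]);
translate([325, 465, 1074]) cube([830, 228, 24]);
translate([325, 465, 1432]) cube([830, 228, 24]);


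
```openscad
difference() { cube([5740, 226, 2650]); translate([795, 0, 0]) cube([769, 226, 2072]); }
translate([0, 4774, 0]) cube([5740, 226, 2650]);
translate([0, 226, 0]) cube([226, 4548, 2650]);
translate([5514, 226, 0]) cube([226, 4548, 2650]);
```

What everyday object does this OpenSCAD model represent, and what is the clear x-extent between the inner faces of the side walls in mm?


A single room. The interior width is 5288 mm.

Four walls enclosing a rectangle with a door in the front wall — a room. Outside width 5740 minus two 226 mm walls gives 5288 mm.


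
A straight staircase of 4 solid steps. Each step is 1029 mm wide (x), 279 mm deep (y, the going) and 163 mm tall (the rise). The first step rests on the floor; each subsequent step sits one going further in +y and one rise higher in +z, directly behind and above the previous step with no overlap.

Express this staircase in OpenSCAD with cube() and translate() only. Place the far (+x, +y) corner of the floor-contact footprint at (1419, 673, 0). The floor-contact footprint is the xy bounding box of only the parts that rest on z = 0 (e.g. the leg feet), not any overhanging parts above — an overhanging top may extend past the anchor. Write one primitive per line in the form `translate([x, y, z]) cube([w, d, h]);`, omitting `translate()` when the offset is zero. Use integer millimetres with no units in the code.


translate([390, 394, 0]) cube([1029, 279, 163]);
translate([390, 673, 163]) cube([1029, 279, 163]);
translate([390, 952, 326]) cube([1029, 279, 163]);
translate([390, 1231, 489]) cube([1029, 279, 163]);


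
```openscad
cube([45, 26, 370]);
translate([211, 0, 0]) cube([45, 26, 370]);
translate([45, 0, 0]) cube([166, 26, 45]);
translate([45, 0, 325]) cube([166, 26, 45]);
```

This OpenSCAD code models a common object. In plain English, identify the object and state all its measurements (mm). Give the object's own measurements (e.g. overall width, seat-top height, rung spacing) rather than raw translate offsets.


A rectangular picture frame lying in the x–z plane (depth along y). The opening is 166 mm wide (x) by 280 mm tall (z), surrounded by a border 45 mm wide on all four sides. The frame is 26 mm deep and is made of two full-height vertical stiles with two horizontal rails fitted between them.


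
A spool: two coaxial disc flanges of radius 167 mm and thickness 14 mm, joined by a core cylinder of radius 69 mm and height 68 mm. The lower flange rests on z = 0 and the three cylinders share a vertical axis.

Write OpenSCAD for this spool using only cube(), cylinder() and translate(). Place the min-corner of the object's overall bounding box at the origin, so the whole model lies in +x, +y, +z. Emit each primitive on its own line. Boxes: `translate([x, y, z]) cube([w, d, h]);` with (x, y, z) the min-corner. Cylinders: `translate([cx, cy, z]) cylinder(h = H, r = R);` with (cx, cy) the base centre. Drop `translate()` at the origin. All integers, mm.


translate([167, 167, 0]) cylinder(h = 14, r = 167);
translate([167, 167, 14]) cylinder(h = 68, r = 69);
translate([167, 167, 82]) cylinder(h = 14, r = 167);


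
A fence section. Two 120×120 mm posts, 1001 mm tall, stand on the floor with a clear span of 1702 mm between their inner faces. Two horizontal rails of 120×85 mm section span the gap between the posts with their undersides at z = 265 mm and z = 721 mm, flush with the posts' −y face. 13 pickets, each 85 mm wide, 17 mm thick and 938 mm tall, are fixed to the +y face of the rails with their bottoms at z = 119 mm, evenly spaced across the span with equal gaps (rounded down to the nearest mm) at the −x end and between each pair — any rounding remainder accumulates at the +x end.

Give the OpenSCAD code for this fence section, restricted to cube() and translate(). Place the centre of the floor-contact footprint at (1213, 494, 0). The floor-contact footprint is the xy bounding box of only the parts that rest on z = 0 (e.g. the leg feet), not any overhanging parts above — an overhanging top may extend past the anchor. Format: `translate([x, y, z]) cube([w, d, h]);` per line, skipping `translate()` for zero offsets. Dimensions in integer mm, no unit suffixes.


translate([242, 434, 0]) cube([120, 120, 1001]);
translate([2064, 434, 0]) cube([120, 120, 1001]);
translate([362, 434, 265]) cube([1702, 120, 85]);
translate([362, 434, 721]) cube([1702, 120, 85]);
translate([404, 554, 119]) cube([85, 17, 938]);
translate([531, 554, 119]) cube([85, 17, 938]);
translate([658, 554, 119]) cube([85, 17, 938]);
translate([785, 554, 119]) cube([85, 17, 938]);
translate([912, 554, 119]) cube([85, 17, 938]);
translate([1039, 554, 119]) cube([85, 17, 938]);
translate([1166, 554, 119]) cube([85, 17, 938]);
translate([1293, 554, 119]) cube([85, 17, 938]);
translate([1420, 554, 119]) cube([85, 17, 938]);
translate([1547, 554, 119]) cube([85, 17, 938]);
translate([1674, 554, 119]) cube([85, 17, 938]);
translate([1801, 554, 119]) cube([85, 17, 938]);
translate([1928, 554, 119]) cube([85, 17, 938]);


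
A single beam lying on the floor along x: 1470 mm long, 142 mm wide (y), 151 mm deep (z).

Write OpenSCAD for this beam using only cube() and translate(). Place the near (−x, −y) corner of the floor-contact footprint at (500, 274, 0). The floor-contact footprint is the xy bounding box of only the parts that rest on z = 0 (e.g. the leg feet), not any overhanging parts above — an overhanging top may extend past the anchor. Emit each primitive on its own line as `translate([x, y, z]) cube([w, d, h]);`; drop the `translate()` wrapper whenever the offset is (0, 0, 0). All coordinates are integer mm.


translate([500, 274, 0]) cube([1470, 142, 151]);


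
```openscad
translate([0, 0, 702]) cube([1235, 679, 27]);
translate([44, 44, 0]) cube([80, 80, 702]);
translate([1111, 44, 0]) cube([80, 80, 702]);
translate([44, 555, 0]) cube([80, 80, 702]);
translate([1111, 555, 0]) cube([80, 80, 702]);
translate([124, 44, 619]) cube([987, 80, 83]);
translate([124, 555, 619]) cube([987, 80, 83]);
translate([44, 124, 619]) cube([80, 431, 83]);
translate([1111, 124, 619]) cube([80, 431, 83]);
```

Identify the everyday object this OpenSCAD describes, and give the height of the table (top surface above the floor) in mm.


A table. The table height is 729 mm.

A 1235×679×27 slab sits at z = 702 on four 80 mm square posts — a table. The top surface is at 702 + 27 = 729 mm.


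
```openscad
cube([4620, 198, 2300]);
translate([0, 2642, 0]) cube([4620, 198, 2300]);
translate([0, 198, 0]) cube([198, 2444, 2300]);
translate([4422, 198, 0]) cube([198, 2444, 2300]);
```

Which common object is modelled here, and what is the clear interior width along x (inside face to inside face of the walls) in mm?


A house (or room) frame. The interior width is 4224 mm.

Four 2300 mm walls enclosing a rectangle with no floor or roof — a room or house frame. Outside width is 4620 mm and wall thickness is 198 mm, so the interior width is 4620 − 2 × 198 = 4224 mm.


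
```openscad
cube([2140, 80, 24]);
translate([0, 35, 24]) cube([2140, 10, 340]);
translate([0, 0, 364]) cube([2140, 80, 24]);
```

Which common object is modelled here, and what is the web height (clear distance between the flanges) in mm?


An I-beam. The web height is 340 mm.

Two wide flanges with a thin centred web — an I-beam. Overall 388 mm minus two 24 mm flanges gives a web of 388 − 2·24 = 340 mm.


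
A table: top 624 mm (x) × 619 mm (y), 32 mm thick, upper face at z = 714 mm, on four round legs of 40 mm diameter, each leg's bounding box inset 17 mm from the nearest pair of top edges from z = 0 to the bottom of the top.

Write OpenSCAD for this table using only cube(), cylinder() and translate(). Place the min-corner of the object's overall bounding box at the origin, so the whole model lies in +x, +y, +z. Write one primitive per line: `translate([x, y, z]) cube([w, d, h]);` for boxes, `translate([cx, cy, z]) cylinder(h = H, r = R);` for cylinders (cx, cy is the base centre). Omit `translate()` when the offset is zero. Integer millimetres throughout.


translate([0, 0, 682]) cube([624, 619, 32]);
translate([37, 37, 0]) cylinder(h = 682, r = 20);
translate([587, 37, 0]) cylinder(h = 682, r = 20);
translate([37, 582, 0]) cylinder(h = 682, r = 20);
translate([587, 582, 0]) cylinder(h = 682, r = 20);


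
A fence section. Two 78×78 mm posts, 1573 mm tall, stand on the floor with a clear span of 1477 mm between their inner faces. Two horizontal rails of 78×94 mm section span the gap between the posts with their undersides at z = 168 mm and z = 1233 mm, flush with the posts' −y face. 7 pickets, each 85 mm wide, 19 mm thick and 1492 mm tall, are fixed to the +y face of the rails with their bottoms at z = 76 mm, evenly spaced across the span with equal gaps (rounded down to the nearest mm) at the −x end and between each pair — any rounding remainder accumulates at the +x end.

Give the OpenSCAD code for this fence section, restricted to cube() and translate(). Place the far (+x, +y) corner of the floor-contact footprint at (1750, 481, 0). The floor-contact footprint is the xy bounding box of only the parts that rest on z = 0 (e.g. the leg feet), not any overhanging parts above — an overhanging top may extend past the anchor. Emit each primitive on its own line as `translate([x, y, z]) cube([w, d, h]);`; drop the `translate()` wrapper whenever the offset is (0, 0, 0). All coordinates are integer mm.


translate([117, 403, 0]) cube([78, 78, 1573]);
translate([1672, 403, 0]) cube([78, 78, 1573]);
translate([195, 403, 168]) cube([1477, 78, 94]);
translate([195, 403, 1233]) cube([1477, 78, 94]);
translate([305, 481, 76]) cube([85, 19, 1492]);
translate([500, 481, 76]) cube([85, 19, 1492]);
translate([695, 481, 76]) cube([85, 19, 1492]);
translate([890, 481, 76]) cube([85, 19, 1492]);
translate([1085, 481, 76]) cube([85, 19, 1492]);
translate([1280, 481, 76]) cube([85, 19, 1492]);
translate([1475, 481, 76]) cube([85, 19, 1492]);


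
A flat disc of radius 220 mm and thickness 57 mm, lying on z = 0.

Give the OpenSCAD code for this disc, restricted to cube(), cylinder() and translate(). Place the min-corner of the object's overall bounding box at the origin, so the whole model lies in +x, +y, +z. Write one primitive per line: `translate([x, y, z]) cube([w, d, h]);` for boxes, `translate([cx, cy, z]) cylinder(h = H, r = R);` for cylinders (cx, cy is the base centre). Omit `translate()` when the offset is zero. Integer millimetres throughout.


translate([220, 220, 0]) cylinder(h = 57, r = 220);


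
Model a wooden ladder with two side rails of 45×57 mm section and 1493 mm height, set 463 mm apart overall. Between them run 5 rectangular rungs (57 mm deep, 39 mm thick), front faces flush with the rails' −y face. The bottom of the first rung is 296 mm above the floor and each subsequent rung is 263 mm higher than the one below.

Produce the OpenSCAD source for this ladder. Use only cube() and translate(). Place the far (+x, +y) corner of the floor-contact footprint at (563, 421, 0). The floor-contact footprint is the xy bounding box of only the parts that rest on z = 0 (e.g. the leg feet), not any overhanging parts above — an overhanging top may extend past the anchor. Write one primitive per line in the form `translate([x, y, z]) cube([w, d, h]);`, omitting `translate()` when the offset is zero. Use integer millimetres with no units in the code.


translate([100, 364, 0]) cube([45, 57, 1493]);
translate([518, 364, 0]) cube([45, 57, 1493]);
translate([145, 364, 296]) cube([373, 57, 39]);
translate([145, 364, 559]) cube([373, 57, 39]);
translate([145, 364, 822]) cube([373, 57, 39]);
translate([145, 364, 1085]) cube([373, 57, 39]);
translate([145, 364, 1348]) cube([373, 57, 39]);


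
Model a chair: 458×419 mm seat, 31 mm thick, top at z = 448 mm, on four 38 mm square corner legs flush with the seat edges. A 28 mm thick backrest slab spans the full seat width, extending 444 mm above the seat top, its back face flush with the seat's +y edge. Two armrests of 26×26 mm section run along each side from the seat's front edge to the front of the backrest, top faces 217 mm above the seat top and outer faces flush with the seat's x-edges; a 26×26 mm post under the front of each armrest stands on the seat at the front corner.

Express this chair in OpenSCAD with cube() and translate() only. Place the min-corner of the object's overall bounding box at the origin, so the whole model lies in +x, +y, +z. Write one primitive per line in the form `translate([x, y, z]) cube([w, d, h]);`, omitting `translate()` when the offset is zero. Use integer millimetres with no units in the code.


translate([0, 0, 417]) cube([458, 419, 31]);
cube([38, 38, 417]);
translate([420, 0, 0]) cube([38, 38, 417]);
translate([0, 381, 0]) cube([38, 38, 417]);
translate([420, 381, 0]) cube([38, 38, 417]);
translate([0, 391, 448]) cube([458, 28, 444]);
translate([0, 0, 639]) cube([26, 391, 26]);
translate([432, 0, 639]) cube([26, 391, 26]);
translate([0, 0, 448]) cube([26, 26, 191]);
translate([432, 0, 448]) cube([26, 26, 191]);


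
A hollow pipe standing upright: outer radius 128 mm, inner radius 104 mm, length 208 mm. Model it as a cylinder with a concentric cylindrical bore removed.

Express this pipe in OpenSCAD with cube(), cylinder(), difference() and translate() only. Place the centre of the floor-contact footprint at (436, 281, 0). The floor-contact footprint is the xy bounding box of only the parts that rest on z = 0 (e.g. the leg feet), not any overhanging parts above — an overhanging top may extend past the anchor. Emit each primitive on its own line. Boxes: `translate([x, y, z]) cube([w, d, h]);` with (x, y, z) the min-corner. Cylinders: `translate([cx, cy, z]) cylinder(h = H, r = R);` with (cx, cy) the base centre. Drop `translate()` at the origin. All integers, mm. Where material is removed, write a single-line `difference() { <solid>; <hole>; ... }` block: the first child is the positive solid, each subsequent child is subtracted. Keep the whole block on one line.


difference() { translate([436, 281, 0]) cylinder(h = 208, r = 128); translate([436, 281, 0]) cylinder(h = 208, r = 104); }


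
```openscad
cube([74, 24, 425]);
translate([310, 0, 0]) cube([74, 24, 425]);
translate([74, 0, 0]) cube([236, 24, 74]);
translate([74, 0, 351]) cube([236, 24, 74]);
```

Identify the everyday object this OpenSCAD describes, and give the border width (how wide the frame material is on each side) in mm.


A picture frame. The border width is 74 mm.

Four thin pieces enclosing a rectangular opening — a picture frame. The two full-height stiles are 425 mm tall; the top rail sits at z = 351 and is 74 mm tall, so the border above the opening is 425 − 351 = 74 mm, matching the stile x-width.


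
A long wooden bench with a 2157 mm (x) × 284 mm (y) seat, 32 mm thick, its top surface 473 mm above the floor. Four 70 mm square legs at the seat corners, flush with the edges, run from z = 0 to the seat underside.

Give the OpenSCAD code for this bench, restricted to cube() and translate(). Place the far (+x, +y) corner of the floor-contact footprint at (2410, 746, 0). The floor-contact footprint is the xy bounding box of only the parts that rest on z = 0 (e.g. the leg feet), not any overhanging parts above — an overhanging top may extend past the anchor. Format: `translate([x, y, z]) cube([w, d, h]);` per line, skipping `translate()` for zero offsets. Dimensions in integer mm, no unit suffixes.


translate([253, 462, 441]) cube([2157, 284, 32]);
translate([253, 462, 0]) cube([70, 70, 441]);
translate([253, 676, 0]) cube([70, 70, 441]);
translate([2340, 462, 0]) cube([70, 70, 441]);
translate([2340, 676, 0]) cube([70, 70, 441]);


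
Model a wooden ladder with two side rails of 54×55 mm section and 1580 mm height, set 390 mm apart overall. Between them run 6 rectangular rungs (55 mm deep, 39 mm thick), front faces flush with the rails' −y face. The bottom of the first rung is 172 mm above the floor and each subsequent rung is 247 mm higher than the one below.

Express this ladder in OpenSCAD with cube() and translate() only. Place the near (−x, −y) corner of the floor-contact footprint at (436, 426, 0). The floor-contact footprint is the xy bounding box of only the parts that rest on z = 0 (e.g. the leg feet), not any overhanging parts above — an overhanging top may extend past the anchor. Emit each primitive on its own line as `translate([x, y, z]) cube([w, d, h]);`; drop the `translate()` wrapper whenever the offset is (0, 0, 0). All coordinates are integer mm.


translate([436, 426, 0]) cube([54, 55, 1580]);
translate([772, 426, 0]) cube([54, 55, 1580]);
translate([490, 426, 172]) cube([282, 55, 39]);
translate([490, 426, 419]) cube([282, 55, 39]);
translate([490, 426, 666]) cube([282, 55, 39]);
translate([490, 426, 913]) cube([282, 55, 39]);
translate([490, 426, 1160]) cube([282, 55, 39]);
translate([490, 426, 1407]) cube([282, 55, 39]);


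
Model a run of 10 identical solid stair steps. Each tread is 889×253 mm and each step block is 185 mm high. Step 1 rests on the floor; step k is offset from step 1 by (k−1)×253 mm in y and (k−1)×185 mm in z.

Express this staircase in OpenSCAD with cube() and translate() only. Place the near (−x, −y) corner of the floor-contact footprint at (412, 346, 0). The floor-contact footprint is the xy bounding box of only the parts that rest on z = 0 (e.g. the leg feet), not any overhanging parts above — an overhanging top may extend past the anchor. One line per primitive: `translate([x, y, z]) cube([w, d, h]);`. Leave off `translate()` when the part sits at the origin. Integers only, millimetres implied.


translate([412, 346, 0]) cube([889, 253, 185]);
translate([412, 599, 185]) cube([889, 253, 185]);
translate([412, 852, 370]) cube([889, 253, 185]);
translate([412, 1105, 555]) cube([889, 253, 185]);
translate([412, 1358, 740]) cube([889, 253, 185]);
translate([412, 1611, 925]) cube([889, 253, 185]);
translate([412, 1864, 1110]) cube([889, 253, 185]);
translate([412, 2117, 1295]) cube([889, 253, 185]);
translate([412, 2370, 1480]) cube([889, 253, 185]);
translate([412, 2623, 1665]) cube([889, 253, 185]);


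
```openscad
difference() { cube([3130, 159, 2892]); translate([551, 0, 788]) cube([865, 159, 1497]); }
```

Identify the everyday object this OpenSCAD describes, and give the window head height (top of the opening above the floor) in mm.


A wall with a window opening. The window head height is 2285 mm.

A wall with a rectangular opening subtracted — a window. Sill at z = 788, opening 1497 mm tall, so the head is at 788 + 1497 = 2285 mm.


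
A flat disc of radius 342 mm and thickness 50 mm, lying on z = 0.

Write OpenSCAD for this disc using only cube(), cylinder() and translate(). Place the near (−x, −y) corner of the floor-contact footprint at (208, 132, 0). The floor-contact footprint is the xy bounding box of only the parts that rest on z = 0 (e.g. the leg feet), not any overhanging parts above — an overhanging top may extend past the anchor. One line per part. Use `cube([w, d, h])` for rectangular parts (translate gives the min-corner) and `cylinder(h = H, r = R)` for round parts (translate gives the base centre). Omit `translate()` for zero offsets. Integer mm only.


translate([550, 474, 0]) cylinder(h = 50, r = 342);


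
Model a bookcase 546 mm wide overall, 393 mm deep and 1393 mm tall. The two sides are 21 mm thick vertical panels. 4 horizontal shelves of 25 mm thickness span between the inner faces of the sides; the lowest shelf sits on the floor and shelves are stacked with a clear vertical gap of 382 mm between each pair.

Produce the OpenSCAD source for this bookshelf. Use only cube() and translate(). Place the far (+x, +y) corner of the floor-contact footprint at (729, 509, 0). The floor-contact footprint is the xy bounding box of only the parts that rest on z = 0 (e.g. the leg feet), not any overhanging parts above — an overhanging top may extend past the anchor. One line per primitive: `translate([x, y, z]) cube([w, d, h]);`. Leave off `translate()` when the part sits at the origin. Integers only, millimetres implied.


translate([183, 116, 0]) cube([21, 393, 1393]);
translate([708, 116, 0]) cube([21, 393, 1393]);
translate([204, 116, 0]) cube([504, 393, 25]);
translate([204, 116, 407]) cube([504, 393, 25]);
translate([204, 116, 814]) cube([504, 393, 25]);
translate([204, 116, 1221]) cube([504, 393, 25]);


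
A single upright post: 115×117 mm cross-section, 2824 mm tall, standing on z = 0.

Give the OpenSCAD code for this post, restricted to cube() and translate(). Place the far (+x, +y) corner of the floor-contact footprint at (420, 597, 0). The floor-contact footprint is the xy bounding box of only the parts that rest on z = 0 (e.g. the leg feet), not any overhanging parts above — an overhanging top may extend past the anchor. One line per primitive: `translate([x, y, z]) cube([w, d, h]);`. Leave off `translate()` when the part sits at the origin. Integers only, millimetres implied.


translate([305, 480, 0]) cube([115, 117, 2824]);


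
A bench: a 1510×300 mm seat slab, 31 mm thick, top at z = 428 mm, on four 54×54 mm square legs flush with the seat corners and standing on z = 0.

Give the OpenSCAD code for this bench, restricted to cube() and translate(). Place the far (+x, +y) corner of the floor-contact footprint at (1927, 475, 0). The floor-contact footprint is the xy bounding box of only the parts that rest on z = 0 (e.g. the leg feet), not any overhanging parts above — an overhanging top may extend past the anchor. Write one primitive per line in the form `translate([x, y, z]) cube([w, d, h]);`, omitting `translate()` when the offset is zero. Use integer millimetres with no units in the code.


// leg_h = 428 − 31 = 397
translate([417, 175, 397]) cube([1510, 300, 31]);
translate([417, 175, 0]) cube([54, 54, 397]);
translate([417, 421, 0]) cube([54, 54, 397]);
translate([1873, 175, 0]) cube([54, 54, 397]);
translate([1873, 421, 0]) cube([54, 54, 397]);


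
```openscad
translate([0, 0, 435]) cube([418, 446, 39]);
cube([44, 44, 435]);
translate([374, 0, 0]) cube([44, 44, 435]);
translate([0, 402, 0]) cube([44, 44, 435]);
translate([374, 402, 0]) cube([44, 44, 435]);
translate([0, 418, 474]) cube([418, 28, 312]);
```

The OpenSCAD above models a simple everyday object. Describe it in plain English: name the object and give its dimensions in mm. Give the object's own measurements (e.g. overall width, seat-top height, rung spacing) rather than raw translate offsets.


A chair. The seat is a 418×446×39 mm slab with its top at z = 474 mm, on four 44×44 mm corner legs (flush with the seat edges, standing on z = 0). A flat backrest 28 mm thick, 312 mm tall, spans the full seat width and rises from the seat top along its +y edge, rear face flush with the rear of the seat.


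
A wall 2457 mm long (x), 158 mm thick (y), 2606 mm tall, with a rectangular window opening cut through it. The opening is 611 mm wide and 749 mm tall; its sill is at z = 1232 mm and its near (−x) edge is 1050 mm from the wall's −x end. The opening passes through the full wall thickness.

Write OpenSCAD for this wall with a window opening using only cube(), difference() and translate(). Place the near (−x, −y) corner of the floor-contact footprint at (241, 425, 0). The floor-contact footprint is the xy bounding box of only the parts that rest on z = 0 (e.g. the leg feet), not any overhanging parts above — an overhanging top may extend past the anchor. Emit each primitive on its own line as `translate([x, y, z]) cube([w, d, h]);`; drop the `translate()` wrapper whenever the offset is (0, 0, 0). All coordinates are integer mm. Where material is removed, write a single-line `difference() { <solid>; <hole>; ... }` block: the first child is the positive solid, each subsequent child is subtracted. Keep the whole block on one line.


difference() { translate([241, 425, 0]) cube([2457, 158, 2606]); translate([1291, 425, 1232]) cube([611, 158, 749]); }


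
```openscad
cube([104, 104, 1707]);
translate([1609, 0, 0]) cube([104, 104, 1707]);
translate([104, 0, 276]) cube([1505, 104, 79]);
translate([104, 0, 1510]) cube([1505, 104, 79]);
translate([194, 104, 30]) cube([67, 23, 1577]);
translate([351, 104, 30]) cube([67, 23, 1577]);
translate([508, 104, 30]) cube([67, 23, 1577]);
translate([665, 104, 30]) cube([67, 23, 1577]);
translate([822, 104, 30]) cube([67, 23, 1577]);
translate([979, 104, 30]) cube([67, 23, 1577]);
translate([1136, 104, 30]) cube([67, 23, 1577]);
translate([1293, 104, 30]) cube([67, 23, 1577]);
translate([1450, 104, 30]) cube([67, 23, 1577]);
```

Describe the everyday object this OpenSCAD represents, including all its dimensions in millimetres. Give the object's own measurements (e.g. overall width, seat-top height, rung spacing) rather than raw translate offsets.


A fence section. Two 104×104 mm posts, 1707 mm tall, stand on the floor with a clear span of 1505 mm between their inner faces. Two horizontal rails of 104×79 mm section span the gap between the posts with their undersides at z = 276 mm and z = 1510 mm, flush with the posts' −y face. 9 pickets, each 67 mm wide, 23 mm thick and 1577 mm tall, are fixed to the +y face of the rails with their bottoms at z = 30 mm, spaced across the span with a 90 mm gap after the −x post and between neighbouring pickets, with 92 mm left before the +x post.


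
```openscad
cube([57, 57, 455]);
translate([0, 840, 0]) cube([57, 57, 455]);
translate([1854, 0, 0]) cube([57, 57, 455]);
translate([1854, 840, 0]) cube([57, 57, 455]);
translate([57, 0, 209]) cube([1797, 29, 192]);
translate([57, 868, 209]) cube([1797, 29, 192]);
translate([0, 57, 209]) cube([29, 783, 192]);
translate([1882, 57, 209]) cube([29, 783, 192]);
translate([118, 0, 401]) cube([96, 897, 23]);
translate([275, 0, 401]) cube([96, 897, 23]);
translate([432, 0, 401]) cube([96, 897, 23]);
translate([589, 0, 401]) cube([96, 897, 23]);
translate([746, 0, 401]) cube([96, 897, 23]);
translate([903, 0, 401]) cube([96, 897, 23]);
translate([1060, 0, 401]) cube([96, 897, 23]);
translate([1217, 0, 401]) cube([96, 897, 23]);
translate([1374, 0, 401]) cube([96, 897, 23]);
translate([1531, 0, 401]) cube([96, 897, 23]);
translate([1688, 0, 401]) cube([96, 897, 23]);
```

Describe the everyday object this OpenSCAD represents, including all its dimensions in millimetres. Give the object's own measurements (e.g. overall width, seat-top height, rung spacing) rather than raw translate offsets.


A bed frame 1911 mm long (x) by 897 mm wide (y). Four 57×57 mm corner posts, 455 mm tall, at the corners of the footprint. Four rails of 29 mm thickness and 192 mm height run between adjacent posts with their undersides at z = 209 mm, their outer faces flush with the outside of the frame (the two x-running rails run between the posts' inner faces; the two y-running rails run between the posts' inner faces). 11 slats, each 96 mm wide (x) and 23 mm thick, lie across the top of the two x-running rails, running the full 897 mm width of the frame in y; along x they sit between the end posts with a 61 mm gap after the −x posts and between neighbouring slats, leaving 70 mm before the +x posts.


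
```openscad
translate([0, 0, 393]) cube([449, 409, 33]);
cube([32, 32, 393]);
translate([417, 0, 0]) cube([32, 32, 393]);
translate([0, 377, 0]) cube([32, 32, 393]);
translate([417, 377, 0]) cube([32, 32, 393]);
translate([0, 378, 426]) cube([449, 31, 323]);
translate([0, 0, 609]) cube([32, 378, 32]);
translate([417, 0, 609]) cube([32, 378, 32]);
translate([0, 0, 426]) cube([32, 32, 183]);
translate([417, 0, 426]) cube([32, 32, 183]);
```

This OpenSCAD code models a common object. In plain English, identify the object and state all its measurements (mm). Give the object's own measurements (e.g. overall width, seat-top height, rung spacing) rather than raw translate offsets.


A chair. The seat is a 449×409×33 mm slab with its top at z = 426 mm, on four 32×32 mm corner legs (flush with the seat edges, standing on z = 0). A flat backrest 31 mm thick, 323 mm tall, spans the full seat width and rises from the seat top along its +y edge, rear face flush with the rear of the seat. Two armrests of 32×32 mm section run along each side from the seat's front edge to the front of the backrest, top faces 215 mm above the seat top and outer faces flush with the seat's x-edges; a 32×32 mm post under the front of each armrest stands on the seat at the front corner.


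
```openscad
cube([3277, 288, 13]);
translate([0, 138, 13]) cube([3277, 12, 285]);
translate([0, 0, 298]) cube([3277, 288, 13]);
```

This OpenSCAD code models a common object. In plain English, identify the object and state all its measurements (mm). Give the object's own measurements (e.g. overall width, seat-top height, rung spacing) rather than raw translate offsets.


An I-beam lying along x, 3277 mm long. Overall section height 311 mm. Two flanges 288 mm wide (y) and 13 mm thick, one on the floor and one at the top; a web 12 mm thick runs between them, centred on the flange width.


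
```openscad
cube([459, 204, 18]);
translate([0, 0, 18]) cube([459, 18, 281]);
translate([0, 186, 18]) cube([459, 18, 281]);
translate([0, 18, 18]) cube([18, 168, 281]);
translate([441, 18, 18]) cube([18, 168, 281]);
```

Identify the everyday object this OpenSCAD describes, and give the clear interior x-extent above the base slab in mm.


An open box. The internal width is 423 mm.

A 459×204 base slab with four walls standing on it — an open box. The base is 459 mm wide and the walls are 18 mm thick, so the internal width is 459 − 2 × 18 = 423 mm.


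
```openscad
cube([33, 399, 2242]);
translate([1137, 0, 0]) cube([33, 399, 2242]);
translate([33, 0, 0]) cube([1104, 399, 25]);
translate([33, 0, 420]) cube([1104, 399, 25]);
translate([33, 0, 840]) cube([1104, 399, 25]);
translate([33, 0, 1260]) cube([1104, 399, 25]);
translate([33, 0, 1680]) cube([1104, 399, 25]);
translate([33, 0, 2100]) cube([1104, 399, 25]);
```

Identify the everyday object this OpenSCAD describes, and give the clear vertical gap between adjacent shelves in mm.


A bookshelf. The clear shelf gap is 395 mm.

Two tall side panels with 6 horizontal boards between them — a bookshelf. The first two shelf undersides are at z = 0 and z = 420; with shelf thickness 25, the clear gap is 420 − 0 − 25 = 395 mm.


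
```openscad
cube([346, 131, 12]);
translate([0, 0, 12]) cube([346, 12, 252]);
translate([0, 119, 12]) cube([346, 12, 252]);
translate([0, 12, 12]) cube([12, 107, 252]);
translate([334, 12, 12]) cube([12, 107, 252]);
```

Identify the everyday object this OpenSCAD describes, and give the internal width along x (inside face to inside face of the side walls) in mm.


An open box. The internal width is 322 mm.

A 346×131 base slab with four walls standing on it — an open box. The base is 346 mm wide and the walls are 12 mm thick, so the internal width is 346 − 2 × 12 = 322 mm.


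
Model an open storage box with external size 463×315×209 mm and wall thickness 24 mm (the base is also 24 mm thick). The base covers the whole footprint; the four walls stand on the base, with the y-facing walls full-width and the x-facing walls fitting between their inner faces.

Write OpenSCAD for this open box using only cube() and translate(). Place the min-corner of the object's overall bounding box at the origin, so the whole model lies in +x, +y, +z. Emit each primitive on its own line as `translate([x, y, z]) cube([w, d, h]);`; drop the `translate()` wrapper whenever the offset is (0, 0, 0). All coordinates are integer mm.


cube([463, 315, 24]);
translate([0, 0, 24]) cube([463, 24, 185]);
translate([0, 291, 24]) cube([463, 24, 185]);
translate([0, 24, 24]) cube([24, 267, 185]);
translate([439, 24, 24]) cube([24, 267, 185]);


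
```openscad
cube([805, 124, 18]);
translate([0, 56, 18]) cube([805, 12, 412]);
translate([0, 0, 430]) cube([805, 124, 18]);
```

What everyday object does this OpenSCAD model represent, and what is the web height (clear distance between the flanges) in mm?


An I-beam. The web height is 412 mm.

Two wide flanges with a thin centred web — an I-beam. Overall 448 mm minus two 18 mm flanges gives a web of 448 − 2·18 = 412 mm.


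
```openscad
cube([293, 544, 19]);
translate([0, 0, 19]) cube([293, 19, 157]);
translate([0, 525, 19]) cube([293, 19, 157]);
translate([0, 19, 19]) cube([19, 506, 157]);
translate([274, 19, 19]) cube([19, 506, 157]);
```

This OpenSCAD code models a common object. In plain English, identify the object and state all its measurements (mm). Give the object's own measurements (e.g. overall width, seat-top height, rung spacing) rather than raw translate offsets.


An open-topped rectangular box: outside dimensions 293×544×176 mm, with a uniform wall and base thickness of 19 mm. The base is a full 293×544 slab on the floor; four walls sit on top of the base. The front and back walls (the −y and +y sides) span the full width; the two side walls fit between them.


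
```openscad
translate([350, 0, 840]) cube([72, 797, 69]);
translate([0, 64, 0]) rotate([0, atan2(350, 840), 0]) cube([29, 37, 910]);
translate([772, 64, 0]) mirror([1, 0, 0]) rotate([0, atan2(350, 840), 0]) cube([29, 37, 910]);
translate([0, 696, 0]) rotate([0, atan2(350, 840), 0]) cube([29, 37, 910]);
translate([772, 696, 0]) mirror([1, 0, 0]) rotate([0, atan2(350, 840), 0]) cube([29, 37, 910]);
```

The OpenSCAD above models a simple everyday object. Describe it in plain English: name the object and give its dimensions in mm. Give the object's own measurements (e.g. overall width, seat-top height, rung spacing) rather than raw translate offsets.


A sawhorse. A 72×797×69 mm beam (x, y, z) sits on two A-frame leg pairs. Each pair is two raked legs of 29×37 mm section (37 mm along y) splaying symmetrically in x. Each leg rises 840 mm vertically over 350 mm of horizontal reach and is 910 mm long along its own axis. Every leg's outer bottom edge rests on the floor and its outer top edge meets a bottom edge of the beam — the left legs (tilting toward +x) meet the beam's −x bottom edge, the right legs (their mirror images, tilting toward −x) meet its +x bottom edge — so the leg tops tuck under the beam, the beam's underside is 840 mm above the floor, and the feet are 772 mm apart outside-to-outside with the beam centred between them. The two leg pairs are set in 64 mm from either end of the beam.


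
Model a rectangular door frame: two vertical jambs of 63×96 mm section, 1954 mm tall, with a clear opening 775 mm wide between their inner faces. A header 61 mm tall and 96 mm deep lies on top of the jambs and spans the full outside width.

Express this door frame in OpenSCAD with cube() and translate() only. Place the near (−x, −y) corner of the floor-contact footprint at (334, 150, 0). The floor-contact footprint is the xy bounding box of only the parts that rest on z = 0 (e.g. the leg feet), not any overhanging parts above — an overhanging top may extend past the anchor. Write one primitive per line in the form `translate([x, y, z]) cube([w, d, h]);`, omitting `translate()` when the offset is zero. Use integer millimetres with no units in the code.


translate([334, 150, 0]) cube([63, 96, 1954]);
translate([1172, 150, 0]) cube([63, 96, 1954]);
translate([334, 150, 1954]) cube([901, 96, 61]);


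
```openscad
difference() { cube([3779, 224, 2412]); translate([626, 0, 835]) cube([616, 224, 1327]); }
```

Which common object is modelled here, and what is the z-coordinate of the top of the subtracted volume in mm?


A wall with a window opening. The window head height is 2162 mm.

A wall with a rectangular opening subtracted — a window. Sill at z = 835, opening 1327 mm tall, so the head is at 835 + 1327 = 2162 mm.
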